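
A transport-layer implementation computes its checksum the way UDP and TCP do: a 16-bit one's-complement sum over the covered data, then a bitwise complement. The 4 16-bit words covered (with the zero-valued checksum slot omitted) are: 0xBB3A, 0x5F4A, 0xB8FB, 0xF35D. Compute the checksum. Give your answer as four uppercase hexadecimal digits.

3921

One's-complement addition (fold any carry out of bit 15 back into bit 0):
  0xBB3A + 0x5F4A = 0x11A84 → wrap carry → 0x1A85
  0x1A85 + 0xB8FB = 0x0D380
  0xD380 + 0xF35D = 0x1C6DD → wrap carry → 0xC6DE
One's-complement sum = 0xC6DE.
Checksum = ~0xC6DE & 0xFFFF = 0x3921.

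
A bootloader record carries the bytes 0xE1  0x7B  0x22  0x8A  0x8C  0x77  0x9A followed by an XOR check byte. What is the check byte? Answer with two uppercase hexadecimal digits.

XOR the bytes together:
  start with 0xE1
  0xE1 ⊕ 0x7B = 0x9A
  0x9A ⊕ 0x22 = 0xB8
  0xB8 ⊕ 0x8A = 0x32
  0x32 ⊕ 0x8C = 0xBE
  0xBE ⊕ 0x77 = 0xC9
  0xC9 ⊕ 0x9A = 0x53

53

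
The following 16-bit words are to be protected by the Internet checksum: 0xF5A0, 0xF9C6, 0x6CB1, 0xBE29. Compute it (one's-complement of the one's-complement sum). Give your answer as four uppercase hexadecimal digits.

One's-complement addition (fold any carry out of bit 15 back into bit 0):
  0xF5A0 + 0xF9C6 = 0x1EF66 → wrap carry → 0xEF67
  0xEF67 + 0x6CB1 = 0x15C18 → wrap carry → 0x5C19
  0x5C19 + 0xBE29 = 0x11A42 → wrap carry → 0x1A43
One's-complement sum = 0x1A43.
Checksum = ~0x1A43 & 0xFFFF = 0xE5BC.

E5BC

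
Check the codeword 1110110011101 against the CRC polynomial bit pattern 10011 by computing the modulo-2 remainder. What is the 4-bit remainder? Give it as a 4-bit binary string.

Modulo-2 division of 1110110011101 by 10011:
  pos 0: 11101 XOR 10011 = 01110
  pos 1: 11101 XOR 10011 = 01110
  pos 2: 11100 XOR 10011 = 01111
  pos 3: 11110 XOR 10011 = 01101
  pos 4: 11011 XOR 10011 = 01000
  pos 5: 10001 XOR 10011 = 00010
  pos 8: 10101 XOR 10011 = 00110
Remainder = 0110 (nonzero — an error is detected).

0110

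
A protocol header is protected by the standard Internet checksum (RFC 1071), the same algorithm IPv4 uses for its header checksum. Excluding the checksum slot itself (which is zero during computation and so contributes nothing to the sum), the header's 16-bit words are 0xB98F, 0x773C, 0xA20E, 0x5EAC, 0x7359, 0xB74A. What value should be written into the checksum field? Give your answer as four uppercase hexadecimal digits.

A3D4

One's-complement addition (fold any carry out of bit 15 back into bit 0):
  0xB98F + 0x773C = 0x130CB → wrap carry → 0x30CC
  0x30CC + 0xA20E = 0x0D2DA
  0xD2DA + 0x5EAC = 0x13186 → wrap carry → 0x3187
  0x3187 + 0x7359 = 0x0A4E0
  0xA4E0 + 0xB74A = 0x15C2A → wrap carry → 0x5C2B
One's-complement sum = 0x5C2B.
Checksum = ~0x5C2B & 0xFFFF = 0xA3D4.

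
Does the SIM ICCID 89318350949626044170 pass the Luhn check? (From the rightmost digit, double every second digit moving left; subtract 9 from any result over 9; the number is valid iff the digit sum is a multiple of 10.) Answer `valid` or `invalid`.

valid

From the right, keep odd positions and double even positions (subtract 9 from any doubled value over 9):
  doubled (positions 2,4,...): 5 8 0 4 9 9 1 7 6 7 → sum 56
  kept (positions 1,3,...): 0 1 4 6 6 4 0 3 1 9 → sum 34
Total = 90.
90 mod 10 = 0, so the number is valid.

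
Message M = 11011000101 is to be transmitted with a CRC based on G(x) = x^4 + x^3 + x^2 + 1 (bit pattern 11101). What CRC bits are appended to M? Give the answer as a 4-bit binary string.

Append 4 zeros: 110110001010000. Divide by 11101 (XOR where the leading bit is 1):
  pos 0: 11011 XOR 11101 = 00110
  pos 2: 11000 XOR 11101 = 00101
  pos 4: 10101 XOR 11101 = 01000
  pos 5: 10000 XOR 11101 = 01101
  pos 6: 11011 XOR 11101 = 00110
  pos 8: 11000 XOR 11101 = 00101
  pos 10: 10100 XOR 11101 = 01001
Remainder (last 4 bits) = 1001. This is the CRC / FCS.

1001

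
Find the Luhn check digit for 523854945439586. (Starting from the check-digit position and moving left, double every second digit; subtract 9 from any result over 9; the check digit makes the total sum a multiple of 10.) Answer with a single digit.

Partial digits right→left: 6 8 5 9 3 4 5 4 9 4 5 8 3 2 5
Double every second digit counting from the check-digit position (so the 1st, 3rd, 5th, ... of the partial from the right).
  doubled (with −9 where >9): 3 1 6 1 9 1 6 1 → sum 28
  kept as-is: 8 9 4 4 4 8 2 → sum 39
Total = 28 + 39 = 67.
Check digit = (10 − (67 mod 10)) mod 10 = 3.

3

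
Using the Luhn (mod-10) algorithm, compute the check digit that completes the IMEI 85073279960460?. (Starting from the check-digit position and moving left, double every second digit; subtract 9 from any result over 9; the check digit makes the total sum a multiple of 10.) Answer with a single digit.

7

Partial digits right→left: 0 6 4 0 6 9 9 7 2 3 7 0 5 8
Double every second digit counting from the check-digit position (so the 1st, 3rd, 5th, ... of the partial from the right).
  doubled (with −9 where >9): 0 8 3 9 4 5 1 → sum 30
  kept as-is: 6 0 9 7 3 0 8 → sum 33
Total = 30 + 33 = 63.
Check digit = (10 − (63 mod 10)) mod 10 = 7.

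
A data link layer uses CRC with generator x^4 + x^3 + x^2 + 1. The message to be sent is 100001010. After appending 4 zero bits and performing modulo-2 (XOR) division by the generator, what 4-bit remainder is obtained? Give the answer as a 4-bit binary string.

0001

Append 4 zeros: 1000010100000. Divide by 11101 (XOR where the leading bit is 1):
  pos 0: 10000 XOR 11101 = 01101
  pos 1: 11011 XOR 11101 = 00110
  pos 3: 11001 XOR 11101 = 00100
  pos 5: 10000 XOR 11101 = 01101
  pos 6: 11010 XOR 11101 = 00111
  pos 8: 11100 XOR 11101 = 00001
Remainder (last 4 bits) = 0001. This is the CRC / FCS.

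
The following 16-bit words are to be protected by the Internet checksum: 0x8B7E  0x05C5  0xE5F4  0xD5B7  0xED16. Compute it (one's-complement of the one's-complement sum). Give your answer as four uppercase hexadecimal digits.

One's-complement addition (fold any carry out of bit 15 back into bit 0):
  0x8B7E + 0x05C5 = 0x09143
  0x9143 + 0xE5F4 = 0x17737 → wrap carry → 0x7738
  0x7738 + 0xD5B7 = 0x14CEF → wrap carry → 0x4CF0
  0x4CF0 + 0xED16 = 0x13A06 → wrap carry → 0x3A07
One's-complement sum = 0x3A07.
Checksum = ~0x3A07 & 0xFFFF = 0xC5F8.

C5F8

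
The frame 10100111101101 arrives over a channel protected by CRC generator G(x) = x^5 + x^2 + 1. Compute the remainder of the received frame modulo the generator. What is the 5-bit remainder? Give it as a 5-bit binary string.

Modulo-2 division of 10100111101101 by 100101:
  pos 0: 101001 XOR 100101 = 001100
  pos 2: 110011 XOR 100101 = 010110
  pos 3: 101101 XOR 100101 = 001000
  pos 5: 100001 XOR 100101 = 000100
  pos 8: 100101 XOR 100101 = 000000
Remainder = 00000 (zero — the frame passes the CRC check).

00000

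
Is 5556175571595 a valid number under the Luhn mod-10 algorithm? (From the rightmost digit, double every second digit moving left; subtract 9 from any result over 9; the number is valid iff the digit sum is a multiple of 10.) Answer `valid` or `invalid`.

From the right, keep odd positions and double even positions (subtract 9 from any doubled value over 9):
  doubled (positions 2,4,...): 9 2 1 5 3 1 → sum 21
  kept (positions 1,3,...): 5 5 7 5 1 5 5 → sum 33
Total = 54.
54 mod 10 = 4, so the number is invalid.

invalid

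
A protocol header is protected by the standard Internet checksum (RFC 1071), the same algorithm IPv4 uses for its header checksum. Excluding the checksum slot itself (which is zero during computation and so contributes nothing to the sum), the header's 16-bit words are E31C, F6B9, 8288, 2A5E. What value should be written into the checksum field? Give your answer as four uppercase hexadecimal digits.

7942

One's-complement addition (fold any carry out of bit 15 back into bit 0):
  0xE31C + 0xF6B9 = 0x1D9D5 → wrap carry → 0xD9D6
  0xD9D6 + 0x8288 = 0x15C5E → wrap carry → 0x5C5F
  0x5C5F + 0x2A5E = 0x086BD
One's-complement sum = 0x86BD.
Checksum = ~0x86BD & 0xFFFF = 0x7942.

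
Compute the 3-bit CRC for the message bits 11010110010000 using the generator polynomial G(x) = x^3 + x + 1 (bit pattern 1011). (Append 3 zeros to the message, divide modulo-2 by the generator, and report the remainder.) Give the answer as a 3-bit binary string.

111

Append 3 zeros: 11010110010000000. Divide by 1011 (XOR where the leading bit is 1):
  pos 0: 1101 XOR 1011 = 0110
  pos 1: 1100 XOR 1011 = 0111
  pos 2: 1111 XOR 1011 = 0100
  pos 3: 1001 XOR 1011 = 0010
  pos 5: 1000 XOR 1011 = 0011
  pos 7: 1110 XOR 1011 = 0101
  pos 8: 1010 XOR 1011 = 0001
  pos 11: 1000 XOR 1011 = 0011
  pos 13: 1100 XOR 1011 = 0111
Remainder (last 3 bits) = 111. This is the CRC / FCS.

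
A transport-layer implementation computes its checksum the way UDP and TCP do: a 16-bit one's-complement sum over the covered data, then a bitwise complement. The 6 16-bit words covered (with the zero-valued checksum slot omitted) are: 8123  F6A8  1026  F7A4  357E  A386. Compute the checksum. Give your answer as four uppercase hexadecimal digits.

A763

One's-complement addition (fold any carry out of bit 15 back into bit 0):
  0x8123 + 0xF6A8 = 0x177CB → wrap carry → 0x77CC
  0x77CC + 0x1026 = 0x087F2
  0x87F2 + 0xF7A4 = 0x17F96 → wrap carry → 0x7F97
  0x7F97 + 0x357E = 0x0B515
  0xB515 + 0xA386 = 0x1589B → wrap carry → 0x589C
One's-complement sum = 0x589C.
Checksum = ~0x589C & 0xFFFF = 0xA763.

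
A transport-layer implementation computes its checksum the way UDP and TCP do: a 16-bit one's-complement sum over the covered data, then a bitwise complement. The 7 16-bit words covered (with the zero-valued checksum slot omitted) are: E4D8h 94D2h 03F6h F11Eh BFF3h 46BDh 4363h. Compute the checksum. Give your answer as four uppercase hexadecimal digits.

472B

One's-complement addition (fold any carry out of bit 15 back into bit 0):
  0xE4D8 + 0x94D2 = 0x179AA → wrap carry → 0x79AB
  0x79AB + 0x03F6 = 0x07DA1
  0x7DA1 + 0xF11E = 0x16EBF → wrap carry → 0x6EC0
  0x6EC0 + 0xBFF3 = 0x12EB3 → wrap carry → 0x2EB4
  0x2EB4 + 0x46BD = 0x07571
  0x7571 + 0x4363 = 0x0B8D4
One's-complement sum = 0xB8D4.
Checksum = ~0xB8D4 & 0xFFFF = 0x472B.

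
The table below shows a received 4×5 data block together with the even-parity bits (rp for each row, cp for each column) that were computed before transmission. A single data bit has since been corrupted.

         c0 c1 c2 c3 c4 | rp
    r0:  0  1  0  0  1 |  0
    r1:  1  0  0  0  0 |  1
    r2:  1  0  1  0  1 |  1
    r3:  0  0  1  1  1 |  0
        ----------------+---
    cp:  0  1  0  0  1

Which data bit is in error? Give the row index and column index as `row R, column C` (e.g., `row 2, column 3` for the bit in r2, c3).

Recompute each row's even parity and compare to rp:
  r0: data parity 0, sent rp 0 → ok
  r1: data parity 1, sent rp 1 → ok
  r2: data parity 1, sent rp 1 → ok
  r3: data parity 1, sent rp 0 → mismatch
Recompute each column's even parity and compare to cp:
  c0: data parity 0, sent cp 0 → ok
  c1: data parity 1, sent cp 1 → ok
  c2: data parity 0, sent cp 0 → ok
  c3: data parity 1, sent cp 0 → mismatch
  c4: data parity 1, sent cp 1 → ok
Exactly one row (r3) and one column (c3) fail → the flipped bit is at their intersection.

row 3, column 3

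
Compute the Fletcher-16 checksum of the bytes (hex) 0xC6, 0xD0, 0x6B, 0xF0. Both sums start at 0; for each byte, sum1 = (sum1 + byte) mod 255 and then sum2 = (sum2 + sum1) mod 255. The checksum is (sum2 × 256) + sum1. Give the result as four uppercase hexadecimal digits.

55F3

Running sums (mod 255):
  after byte 0 (0xC6): sum1=198, sum2=198
  after byte 1 (0xD0): sum1=151, sum2=94
  after byte 2 (0x6B): sum1=3, sum2=97
  after byte 3 (0xF0): sum1=243, sum2=85
Checksum = sum2·256 + sum1 = 85·256 + 243 = 22003 = 0x55F3.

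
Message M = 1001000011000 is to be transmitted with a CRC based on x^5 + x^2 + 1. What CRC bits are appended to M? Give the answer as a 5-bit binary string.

11001

Append 5 zeros: 100100001100000000. Divide by 100101 (XOR where the leading bit is 1):
  pos 0: 100100 XOR 100101 = 000001
  pos 5: 100110 XOR 100101 = 000011
  pos 9: 110000 XOR 100101 = 010101
  pos 10: 101010 XOR 100101 = 001111
  pos 12: 111100 XOR 100101 = 011001
Remainder (last 5 bits) = 11001. This is the CRC / FCS.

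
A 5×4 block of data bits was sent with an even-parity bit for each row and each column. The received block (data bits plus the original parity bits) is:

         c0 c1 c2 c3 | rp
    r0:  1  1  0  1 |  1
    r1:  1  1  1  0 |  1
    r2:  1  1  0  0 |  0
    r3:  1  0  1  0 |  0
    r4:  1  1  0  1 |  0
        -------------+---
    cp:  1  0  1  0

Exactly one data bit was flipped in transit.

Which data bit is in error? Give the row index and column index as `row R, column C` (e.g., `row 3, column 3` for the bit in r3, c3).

row 4, column 2

Recompute each row's even parity and compare to rp:
  r0: data parity 1, sent rp 1 → ok
  r1: data parity 1, sent rp 1 → ok
  r2: data parity 0, sent rp 0 → ok
  r3: data parity 0, sent rp 0 → ok
  r4: data parity 1, sent rp 0 → mismatch
Recompute each column's even parity and compare to cp:
  c0: data parity 1, sent cp 1 → ok
  c1: data parity 0, sent cp 0 → ok
  c2: data parity 0, sent cp 1 → mismatch
  c3: data parity 0, sent cp 0 → ok
Exactly one row (r4) and one column (c2) fail → the flipped bit is at their intersection.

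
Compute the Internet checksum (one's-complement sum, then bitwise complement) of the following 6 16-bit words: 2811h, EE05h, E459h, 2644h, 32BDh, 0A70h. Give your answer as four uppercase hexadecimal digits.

One's-complement addition (fold any carry out of bit 15 back into bit 0):
  0x2811 + 0xEE05 = 0x11616 → wrap carry → 0x1617
  0x1617 + 0xE459 = 0x0FA70
  0xFA70 + 0x2644 = 0x120B4 → wrap carry → 0x20B5
  0x20B5 + 0x32BD = 0x05372
  0x5372 + 0x0A70 = 0x05DE2
One's-complement sum = 0x5DE2.
Checksum = ~0x5DE2 & 0xFFFF = 0xA21D.

A21D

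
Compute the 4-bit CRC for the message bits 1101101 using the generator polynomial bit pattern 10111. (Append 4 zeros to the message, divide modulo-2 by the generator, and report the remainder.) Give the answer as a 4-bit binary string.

Append 4 zeros: 11011010000. Divide by 10111 (XOR where the leading bit is 1):
  pos 0: 11011 XOR 10111 = 01100
  pos 1: 11000 XOR 10111 = 01111
  pos 2: 11111 XOR 10111 = 01000
  pos 3: 10000 XOR 10111 = 00111
  pos 5: 11100 XOR 10111 = 01011
  pos 6: 10110 XOR 10111 = 00001
Remainder (last 4 bits) = 0001. This is the CRC / FCS.

0001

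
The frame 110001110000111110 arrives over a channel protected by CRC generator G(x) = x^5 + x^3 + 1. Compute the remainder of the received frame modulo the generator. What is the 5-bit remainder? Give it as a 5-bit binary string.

00001

Modulo-2 division of 110001110000111110 by 101001:
  pos 0: 110001 XOR 101001 = 011000
  pos 1: 110001 XOR 101001 = 011000
  pos 2: 110001 XOR 101001 = 011000
  pos 3: 110000 XOR 101001 = 011001
  pos 4: 110010 XOR 101001 = 011011
  pos 5: 110110 XOR 101001 = 011111
  pos 6: 111110 XOR 101001 = 010111
  pos 7: 101111 XOR 101001 = 000110
  pos 10: 110111 XOR 101001 = 011110
  pos 11: 111101 XOR 101001 = 010100
  pos 12: 101000 XOR 101001 = 000001
Remainder = 00001 (nonzero — an error is detected).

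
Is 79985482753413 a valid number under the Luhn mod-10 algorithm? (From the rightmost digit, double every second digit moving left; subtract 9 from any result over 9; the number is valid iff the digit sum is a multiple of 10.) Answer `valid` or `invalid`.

From the right, keep odd positions and double even positions (subtract 9 from any doubled value over 9):
  doubled (positions 2,4,...): 2 6 5 7 1 9 5 → sum 35
  kept (positions 1,3,...): 3 4 5 2 4 8 9 → sum 35
Total = 70.
70 mod 10 = 0, so the number is valid.

valid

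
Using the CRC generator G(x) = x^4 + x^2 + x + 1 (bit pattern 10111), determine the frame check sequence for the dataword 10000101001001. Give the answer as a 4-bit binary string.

Append 4 zeros: 100001010010010000. Divide by 10111 (XOR where the leading bit is 1):
  pos 0: 10000 XOR 10111 = 00111
  pos 2: 11110 XOR 10111 = 01001
  pos 3: 10011 XOR 10111 = 00100
  pos 5: 10000 XOR 10111 = 00111
  pos 7: 11110 XOR 10111 = 01001
  pos 8: 10010 XOR 10111 = 00101
  pos 10: 10110 XOR 10111 = 00001
Remainder (last 4 bits) = 1000. This is the CRC / FCS.

1000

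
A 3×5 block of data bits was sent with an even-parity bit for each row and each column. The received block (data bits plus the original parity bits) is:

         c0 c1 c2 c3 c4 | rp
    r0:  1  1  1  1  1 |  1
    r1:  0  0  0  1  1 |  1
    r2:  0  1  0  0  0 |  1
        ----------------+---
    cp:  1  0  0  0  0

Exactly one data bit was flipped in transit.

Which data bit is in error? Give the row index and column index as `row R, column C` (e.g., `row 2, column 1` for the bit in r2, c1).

Recompute each row's even parity and compare to rp:
  r0: data parity 1, sent rp 1 → ok
  r1: data parity 0, sent rp 1 → mismatch
  r2: data parity 1, sent rp 1 → ok
Recompute each column's even parity and compare to cp:
  c0: data parity 1, sent cp 1 → ok
  c1: data parity 0, sent cp 0 → ok
  c2: data parity 1, sent cp 0 → mismatch
  c3: data parity 0, sent cp 0 → ok
  c4: data parity 0, sent cp 0 → ok
Exactly one row (r1) and one column (c2) fail → the flipped bit is at their intersection.

row 1, column 2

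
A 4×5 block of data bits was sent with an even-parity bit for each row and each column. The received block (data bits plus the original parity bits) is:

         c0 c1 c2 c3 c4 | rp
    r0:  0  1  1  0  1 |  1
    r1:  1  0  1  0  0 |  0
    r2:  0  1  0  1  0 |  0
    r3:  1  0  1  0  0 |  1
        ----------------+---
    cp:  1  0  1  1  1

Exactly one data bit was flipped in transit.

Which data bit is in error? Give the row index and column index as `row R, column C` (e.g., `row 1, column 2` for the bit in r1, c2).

Recompute each row's even parity and compare to rp:
  r0: data parity 1, sent rp 1 → ok
  r1: data parity 0, sent rp 0 → ok
  r2: data parity 0, sent rp 0 → ok
  r3: data parity 0, sent rp 1 → mismatch
Recompute each column's even parity and compare to cp:
  c0: data parity 0, sent cp 1 → mismatch
  c1: data parity 0, sent cp 0 → ok
  c2: data parity 1, sent cp 1 → ok
  c3: data parity 1, sent cp 1 → ok
  c4: data parity 1, sent cp 1 → ok
Exactly one row (r3) and one column (c0) fail → the flipped bit is at their intersection.

row 3, column 0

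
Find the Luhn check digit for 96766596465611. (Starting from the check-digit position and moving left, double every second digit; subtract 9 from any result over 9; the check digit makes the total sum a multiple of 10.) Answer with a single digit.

1

Partial digits right→left: 1 1 6 5 6 4 6 9 5 6 6 7 6 9
Double every second digit counting from the check-digit position (so the 1st, 3rd, 5th, ... of the partial from the right).
  doubled (with −9 where >9): 2 3 3 3 1 3 3 → sum 18
  kept as-is: 1 5 4 9 6 7 9 → sum 41
Total = 18 + 41 = 59.
Check digit = (10 − (59 mod 10)) mod 10 = 1.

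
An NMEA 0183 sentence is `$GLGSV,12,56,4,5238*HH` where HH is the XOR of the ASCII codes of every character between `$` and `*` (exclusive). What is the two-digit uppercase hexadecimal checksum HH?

71

XOR the ASCII codes of the payload characters:
  'G' = 0x47 → acc = 0x47
  'L' = 0x4C → acc = 0x0B
  'G' = 0x47 → acc = 0x4C
  'S' = 0x53 → acc = 0x1F
  'V' = 0x56 → acc = 0x49
  ',' = 0x2C → acc = 0x65
  '1' = 0x31 → acc = 0x54
  '2' = 0x32 → acc = 0x66
  ',' = 0x2C → acc = 0x4A
  '5' = 0x35 → acc = 0x7F
  '6' = 0x36 → acc = 0x49
  ',' = 0x2C → acc = 0x65
  '4' = 0x34 → acc = 0x51
  ',' = 0x2C → acc = 0x7D
  '5' = 0x35 → acc = 0x48
  '2' = 0x32 → acc = 0x7A
  '3' = 0x33 → acc = 0x49
  '8' = 0x38 → acc = 0x71
Checksum = 0x71.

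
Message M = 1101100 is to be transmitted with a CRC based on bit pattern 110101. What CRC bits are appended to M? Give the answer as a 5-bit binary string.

10100

Append 5 zeros: 110110000000. Divide by 110101 (XOR where the leading bit is 1):
  pos 0: 110110 XOR 110101 = 000011
  pos 4: 110000 XOR 110101 = 000101
Remainder (last 5 bits) = 10100. This is the CRC / FCS.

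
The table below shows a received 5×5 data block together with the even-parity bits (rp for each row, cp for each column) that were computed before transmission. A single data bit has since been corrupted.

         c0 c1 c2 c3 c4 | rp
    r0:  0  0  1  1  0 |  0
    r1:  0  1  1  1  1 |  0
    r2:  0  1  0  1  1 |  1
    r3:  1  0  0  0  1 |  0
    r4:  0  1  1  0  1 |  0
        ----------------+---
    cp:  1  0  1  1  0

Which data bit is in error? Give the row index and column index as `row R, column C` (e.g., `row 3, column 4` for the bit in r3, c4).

Recompute each row's even parity and compare to rp:
  r0: data parity 0, sent rp 0 → ok
  r1: data parity 0, sent rp 0 → ok
  r2: data parity 1, sent rp 1 → ok
  r3: data parity 0, sent rp 0 → ok
  r4: data parity 1, sent rp 0 → mismatch
Recompute each column's even parity and compare to cp:
  c0: data parity 1, sent cp 1 → ok
  c1: data parity 1, sent cp 0 → mismatch
  c2: data parity 1, sent cp 1 → ok
  c3: data parity 1, sent cp 1 → ok
  c4: data parity 0, sent cp 0 → ok
Exactly one row (r4) and one column (c1) fail → the flipped bit is at their intersection.

row 4, column 1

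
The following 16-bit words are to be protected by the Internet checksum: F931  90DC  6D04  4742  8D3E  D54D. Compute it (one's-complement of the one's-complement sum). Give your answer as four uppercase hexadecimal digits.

5F1E

One's-complement addition (fold any carry out of bit 15 back into bit 0):
  0xF931 + 0x90DC = 0x18A0D → wrap carry → 0x8A0E
  0x8A0E + 0x6D04 = 0x0F712
  0xF712 + 0x4742 = 0x13E54 → wrap carry → 0x3E55
  0x3E55 + 0x8D3E = 0x0CB93
  0xCB93 + 0xD54D = 0x1A0E0 → wrap carry → 0xA0E1
One's-complement sum = 0xA0E1.
Checksum = ~0xA0E1 & 0xFFFF = 0x5F1E.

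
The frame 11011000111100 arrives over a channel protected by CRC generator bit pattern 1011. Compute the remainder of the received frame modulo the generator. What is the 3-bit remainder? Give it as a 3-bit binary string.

011

Modulo-2 division of 11011000111100 by 1011:
  pos 0: 1101 XOR 1011 = 0110
  pos 1: 1101 XOR 1011 = 0110
  pos 2: 1100 XOR 1011 = 0111
  pos 3: 1110 XOR 1011 = 0101
  pos 4: 1010 XOR 1011 = 0001
  pos 7: 1111 XOR 1011 = 0100
  pos 8: 1001 XOR 1011 = 0010
  pos 10: 1000 XOR 1011 = 0011
Remainder = 011 (nonzero — an error is detected).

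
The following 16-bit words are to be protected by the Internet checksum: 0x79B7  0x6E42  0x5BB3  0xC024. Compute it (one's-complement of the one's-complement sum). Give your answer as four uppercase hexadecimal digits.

FC2D

One's-complement addition (fold any carry out of bit 15 back into bit 0):
  0x79B7 + 0x6E42 = 0x0E7F9
  0xE7F9 + 0x5BB3 = 0x143AC → wrap carry → 0x43AD
  0x43AD + 0xC024 = 0x103D1 → wrap carry → 0x03D2
One's-complement sum = 0x03D2.
Checksum = ~0x03D2 & 0xFFFF = 0xFC2D.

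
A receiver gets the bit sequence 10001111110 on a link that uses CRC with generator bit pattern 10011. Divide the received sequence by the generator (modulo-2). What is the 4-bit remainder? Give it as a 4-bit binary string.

0000

Modulo-2 division of 10001111110 by 10011:
  pos 0: 10001 XOR 10011 = 00010
  pos 3: 10111 XOR 10011 = 00100
  pos 5: 10011 XOR 10011 = 00000
Remainder = 0000 (zero — the frame passes the CRC check).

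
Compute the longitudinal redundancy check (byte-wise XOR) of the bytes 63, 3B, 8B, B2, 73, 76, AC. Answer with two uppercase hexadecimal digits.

XOR the bytes together:
  start with 0x63
  0x63 ⊕ 0x3B = 0x58
  0x58 ⊕ 0x8B = 0xD3
  0xD3 ⊕ 0xB2 = 0x61
  0x61 ⊕ 0x73 = 0x12
  0x12 ⊕ 0x76 = 0x64
  0x64 ⊕ 0xAC = 0xC8

C8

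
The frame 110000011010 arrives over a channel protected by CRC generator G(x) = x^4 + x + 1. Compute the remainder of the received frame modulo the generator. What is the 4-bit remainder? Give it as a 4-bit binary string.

Modulo-2 division of 110000011010 by 10011:
  pos 0: 11000 XOR 10011 = 01011
  pos 1: 10110 XOR 10011 = 00101
  pos 3: 10101 XOR 10011 = 00110
  pos 5: 11010 XOR 10011 = 01001
  pos 6: 10011 XOR 10011 = 00000
Remainder = 0000 (zero — the frame passes the CRC check).

0000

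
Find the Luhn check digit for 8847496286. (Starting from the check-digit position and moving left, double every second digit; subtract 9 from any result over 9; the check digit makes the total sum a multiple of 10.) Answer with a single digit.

Partial digits right→left: 6 8 2 6 9 4 7 4 8 8
Double every second digit counting from the check-digit position (so the 1st, 3rd, 5th, ... of the partial from the right).
  doubled (with −9 where >9): 3 4 9 5 7 → sum 28
  kept as-is: 8 6 4 4 8 → sum 30
Total = 28 + 30 = 58.
Check digit = (10 − (58 mod 10)) mod 10 = 2.

2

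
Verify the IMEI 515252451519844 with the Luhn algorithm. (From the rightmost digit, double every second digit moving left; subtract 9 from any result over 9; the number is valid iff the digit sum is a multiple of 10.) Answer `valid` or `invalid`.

From the right, keep odd positions and double even positions (subtract 9 from any doubled value over 9):
  doubled (positions 2,4,...): 8 9 1 1 4 4 2 → sum 29
  kept (positions 1,3,...): 4 8 1 1 4 5 5 5 → sum 33
Total = 62.
62 mod 10 = 2, so the number is invalid.

invalid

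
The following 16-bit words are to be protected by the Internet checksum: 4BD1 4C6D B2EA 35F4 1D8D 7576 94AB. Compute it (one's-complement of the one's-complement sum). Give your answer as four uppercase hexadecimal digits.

5733

One's-complement addition (fold any carry out of bit 15 back into bit 0):
  0x4BD1 + 0x4C6D = 0x0983E
  0x983E + 0xB2EA = 0x14B28 → wrap carry → 0x4B29
  0x4B29 + 0x35F4 = 0x0811D
  0x811D + 0x1D8D = 0x09EAA
  0x9EAA + 0x7576 = 0x11420 → wrap carry → 0x1421
  0x1421 + 0x94AB = 0x0A8CC
One's-complement sum = 0xA8CC.
Checksum = ~0xA8CC & 0xFFFF = 0x5733.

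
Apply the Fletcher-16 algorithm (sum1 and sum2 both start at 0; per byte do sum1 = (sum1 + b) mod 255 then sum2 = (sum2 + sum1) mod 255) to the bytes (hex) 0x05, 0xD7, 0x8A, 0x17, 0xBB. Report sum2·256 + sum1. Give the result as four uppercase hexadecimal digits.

Running sums (mod 255):
  after byte 0 (0x05): sum1=5, sum2=5
  after byte 1 (0xD7): sum1=220, sum2=225
  after byte 2 (0x8A): sum1=103, sum2=73
  after byte 3 (0x17): sum1=126, sum2=199
  after byte 4 (0xBB): sum1=58, sum2=2
Checksum = sum2·256 + sum1 = 2·256 + 58 = 570 = 0x023A.

023A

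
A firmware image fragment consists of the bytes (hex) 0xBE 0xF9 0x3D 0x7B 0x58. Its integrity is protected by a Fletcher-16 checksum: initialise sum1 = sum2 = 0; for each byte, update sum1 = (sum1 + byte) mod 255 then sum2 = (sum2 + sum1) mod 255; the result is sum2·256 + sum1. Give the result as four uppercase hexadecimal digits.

Running sums (mod 255):
  after byte 0 (0xBE): sum1=190, sum2=190
  after byte 1 (0xF9): sum1=184, sum2=119
  after byte 2 (0x3D): sum1=245, sum2=109
  after byte 3 (0x7B): sum1=113, sum2=222
  after byte 4 (0x58): sum1=201, sum2=168
Checksum = sum2·256 + sum1 = 168·256 + 201 = 43209 = 0xA8C9.

A8C9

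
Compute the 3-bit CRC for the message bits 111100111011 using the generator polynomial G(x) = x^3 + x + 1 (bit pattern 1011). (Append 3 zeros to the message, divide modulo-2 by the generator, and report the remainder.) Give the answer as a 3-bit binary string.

110

Append 3 zeros: 111100111011000. Divide by 1011 (XOR where the leading bit is 1):
  pos 0: 1111 XOR 1011 = 0100
  pos 1: 1000 XOR 1011 = 0011
  pos 3: 1101 XOR 1011 = 0110
  pos 4: 1101 XOR 1011 = 0110
  pos 5: 1101 XOR 1011 = 0110
  pos 6: 1100 XOR 1011 = 0111
  pos 7: 1111 XOR 1011 = 0100
  pos 8: 1001 XOR 1011 = 0010
  pos 10: 1000 XOR 1011 = 0011
Remainder (last 3 bits) = 110. This is the CRC / FCS.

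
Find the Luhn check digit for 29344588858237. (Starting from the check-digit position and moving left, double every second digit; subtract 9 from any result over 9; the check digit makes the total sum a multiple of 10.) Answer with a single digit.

Partial digits right→left: 7 3 2 8 5 8 8 8 5 4 4 3 9 2
Double every second digit counting from the check-digit position (so the 1st, 3rd, 5th, ... of the partial from the right).
  doubled (with −9 where >9): 5 4 1 7 1 8 9 → sum 35
  kept as-is: 3 8 8 8 4 3 2 → sum 36
Total = 35 + 36 = 71.
Check digit = (10 − (71 mod 10)) mod 10 = 9.

9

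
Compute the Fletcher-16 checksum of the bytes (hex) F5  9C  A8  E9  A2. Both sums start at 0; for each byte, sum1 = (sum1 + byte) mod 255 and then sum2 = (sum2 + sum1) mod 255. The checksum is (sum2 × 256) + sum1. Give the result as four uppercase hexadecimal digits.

Running sums (mod 255):
  after byte 0 (F5): sum1=245, sum2=245
  after byte 1 (9C): sum1=146, sum2=136
  after byte 2 (A8): sum1=59, sum2=195
  after byte 3 (E9): sum1=37, sum2=232
  after byte 4 (A2): sum1=199, sum2=176
Checksum = sum2·256 + sum1 = 176·256 + 199 = 45255 = 0xB0C7.

B0C7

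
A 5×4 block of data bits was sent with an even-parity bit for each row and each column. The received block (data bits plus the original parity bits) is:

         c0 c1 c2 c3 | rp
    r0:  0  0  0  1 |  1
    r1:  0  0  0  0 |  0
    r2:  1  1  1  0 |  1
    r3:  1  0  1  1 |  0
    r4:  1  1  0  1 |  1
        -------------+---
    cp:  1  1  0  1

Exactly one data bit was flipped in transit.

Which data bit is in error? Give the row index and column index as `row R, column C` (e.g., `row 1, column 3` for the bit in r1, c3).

Recompute each row's even parity and compare to rp:
  r0: data parity 1, sent rp 1 → ok
  r1: data parity 0, sent rp 0 → ok
  r2: data parity 1, sent rp 1 → ok
  r3: data parity 1, sent rp 0 → mismatch
  r4: data parity 1, sent rp 1 → ok
Recompute each column's even parity and compare to cp:
  c0: data parity 1, sent cp 1 → ok
  c1: data parity 0, sent cp 1 → mismatch
  c2: data parity 0, sent cp 0 → ok
  c3: data parity 1, sent cp 1 → ok
Exactly one row (r3) and one column (c1) fail → the flipped bit is at their intersection.

row 3, column 1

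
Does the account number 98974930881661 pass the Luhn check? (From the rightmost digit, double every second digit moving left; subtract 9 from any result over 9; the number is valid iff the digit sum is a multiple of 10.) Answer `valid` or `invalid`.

From the right, keep odd positions and double even positions (subtract 9 from any doubled value over 9):
  doubled (positions 2,4,...): 3 2 7 6 8 9 9 → sum 44
  kept (positions 1,3,...): 1 6 8 0 9 7 8 → sum 39
Total = 83.
83 mod 10 = 3, so the number is invalid.

invalid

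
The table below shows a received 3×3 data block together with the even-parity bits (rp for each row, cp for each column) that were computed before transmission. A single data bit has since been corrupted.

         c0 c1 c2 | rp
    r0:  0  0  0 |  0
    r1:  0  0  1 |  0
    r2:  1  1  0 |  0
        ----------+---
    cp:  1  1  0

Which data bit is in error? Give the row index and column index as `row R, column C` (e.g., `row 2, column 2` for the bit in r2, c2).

Recompute each row's even parity and compare to rp:
  r0: data parity 0, sent rp 0 → ok
  r1: data parity 1, sent rp 0 → mismatch
  r2: data parity 0, sent rp 0 → ok
Recompute each column's even parity and compare to cp:
  c0: data parity 1, sent cp 1 → ok
  c1: data parity 1, sent cp 1 → ok
  c2: data parity 1, sent cp 0 → mismatch
Exactly one row (r1) and one column (c2) fail → the flipped bit is at their intersection.

row 1, column 2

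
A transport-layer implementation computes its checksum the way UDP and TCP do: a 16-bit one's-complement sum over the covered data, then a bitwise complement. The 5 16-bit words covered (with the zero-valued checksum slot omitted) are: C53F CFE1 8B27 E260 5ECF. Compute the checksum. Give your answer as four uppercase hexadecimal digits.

9E86

One's-complement addition (fold any carry out of bit 15 back into bit 0):
  0xC53F + 0xCFE1 = 0x19520 → wrap carry → 0x9521
  0x9521 + 0x8B27 = 0x12048 → wrap carry → 0x2049
  0x2049 + 0xE260 = 0x102A9 → wrap carry → 0x02AA
  0x02AA + 0x5ECF = 0x06179
One's-complement sum = 0x6179.
Checksum = ~0x6179 & 0xFFFF = 0x9E86.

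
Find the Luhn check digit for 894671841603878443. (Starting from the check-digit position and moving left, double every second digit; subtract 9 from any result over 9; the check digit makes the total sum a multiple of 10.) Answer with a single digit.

2

Partial digits right→left: 3 4 4 8 7 8 3 0 6 1 4 8 1 7 6 4 9 8
Double every second digit counting from the check-digit position (so the 1st, 3rd, 5th, ... of the partial from the right).
  doubled (with −9 where >9): 6 8 5 6 3 8 2 3 9 → sum 50
  kept as-is: 4 8 8 0 1 8 7 4 8 → sum 48
Total = 50 + 48 = 98.
Check digit = (10 − (98 mod 10)) mod 10 = 2.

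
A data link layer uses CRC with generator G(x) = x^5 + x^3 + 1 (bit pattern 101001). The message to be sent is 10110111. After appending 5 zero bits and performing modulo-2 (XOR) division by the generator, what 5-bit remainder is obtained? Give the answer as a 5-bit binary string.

00110

Append 5 zeros: 1011011100000. Divide by 101001 (XOR where the leading bit is 1):
  pos 0: 101101 XOR 101001 = 000100
  pos 3: 100110 XOR 101001 = 001111
  pos 5: 111100 XOR 101001 = 010101
  pos 6: 101010 XOR 101001 = 000011
Remainder (last 5 bits) = 00110. This is the CRC / FCS.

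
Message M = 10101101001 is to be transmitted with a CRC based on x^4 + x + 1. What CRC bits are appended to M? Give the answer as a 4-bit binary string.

0011

Append 4 zeros: 101011010010000. Divide by 10011 (XOR where the leading bit is 1):
  pos 0: 10101 XOR 10011 = 00110
  pos 2: 11010 XOR 10011 = 01001
  pos 3: 10011 XOR 10011 = 00000
  pos 10: 10000 XOR 10011 = 00011
Remainder (last 4 bits) = 0011. This is the CRC / FCS.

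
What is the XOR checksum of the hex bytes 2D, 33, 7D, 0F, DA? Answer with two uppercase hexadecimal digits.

B6

XOR the bytes together:
  start with 0x2D
  0x2D ⊕ 0x33 = 0x1E
  0x1E ⊕ 0x7D = 0x63
  0x63 ⊕ 0x0F = 0x6C
  0x6C ⊕ 0xDA = 0xB6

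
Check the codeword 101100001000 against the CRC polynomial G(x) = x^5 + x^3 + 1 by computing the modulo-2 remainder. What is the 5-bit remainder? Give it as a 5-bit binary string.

Modulo-2 division of 101100001000 by 101001:
  pos 0: 101100 XOR 101001 = 000101
  pos 3: 101001 XOR 101001 = 000000
Remainder = 00000 (zero — the frame passes the CRC check).

00000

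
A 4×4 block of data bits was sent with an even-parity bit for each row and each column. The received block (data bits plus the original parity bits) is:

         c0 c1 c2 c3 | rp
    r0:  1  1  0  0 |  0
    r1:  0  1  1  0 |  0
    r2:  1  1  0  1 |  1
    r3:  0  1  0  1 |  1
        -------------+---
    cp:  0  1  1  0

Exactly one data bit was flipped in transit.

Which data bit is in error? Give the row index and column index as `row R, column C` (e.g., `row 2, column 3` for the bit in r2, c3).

row 3, column 1

Recompute each row's even parity and compare to rp:
  r0: data parity 0, sent rp 0 → ok
  r1: data parity 0, sent rp 0 → ok
  r2: data parity 1, sent rp 1 → ok
  r3: data parity 0, sent rp 1 → mismatch
Recompute each column's even parity and compare to cp:
  c0: data parity 0, sent cp 0 → ok
  c1: data parity 0, sent cp 1 → mismatch
  c2: data parity 1, sent cp 1 → ok
  c3: data parity 0, sent cp 0 → ok
Exactly one row (r3) and one column (c1) fail → the flipped bit is at their intersection.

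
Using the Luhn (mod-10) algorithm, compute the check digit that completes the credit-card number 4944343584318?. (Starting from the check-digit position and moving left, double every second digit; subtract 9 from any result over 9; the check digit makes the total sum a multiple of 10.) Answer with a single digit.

5

Partial digits right→left: 8 1 3 4 8 5 3 4 3 4 4 9 4
Double every second digit counting from the check-digit position (so the 1st, 3rd, 5th, ... of the partial from the right).
  doubled (with −9 where >9): 7 6 7 6 6 8 8 → sum 48
  kept as-is: 1 4 5 4 4 9 → sum 27
Total = 48 + 27 = 75.
Check digit = (10 − (75 mod 10)) mod 10 = 5.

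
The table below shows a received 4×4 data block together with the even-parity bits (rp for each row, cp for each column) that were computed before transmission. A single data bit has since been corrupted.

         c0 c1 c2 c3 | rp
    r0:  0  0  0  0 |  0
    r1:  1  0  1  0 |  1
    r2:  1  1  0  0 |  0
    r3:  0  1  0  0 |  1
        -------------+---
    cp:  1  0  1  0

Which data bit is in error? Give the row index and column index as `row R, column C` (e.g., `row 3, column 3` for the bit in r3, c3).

Recompute each row's even parity and compare to rp:
  r0: data parity 0, sent rp 0 → ok
  r1: data parity 0, sent rp 1 → mismatch
  r2: data parity 0, sent rp 0 → ok
  r3: data parity 1, sent rp 1 → ok
Recompute each column's even parity and compare to cp:
  c0: data parity 0, sent cp 1 → mismatch
  c1: data parity 0, sent cp 0 → ok
  c2: data parity 1, sent cp 1 → ok
  c3: data parity 0, sent cp 0 → ok
Exactly one row (r1) and one column (c0) fail → the flipped bit is at their intersection.

row 1, column 0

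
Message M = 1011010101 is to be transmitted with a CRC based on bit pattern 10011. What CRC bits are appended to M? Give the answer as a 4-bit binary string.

1110

Append 4 zeros: 10110101010000. Divide by 10011 (XOR where the leading bit is 1):
  pos 0: 10110 XOR 10011 = 00101
  pos 2: 10110 XOR 10011 = 00101
  pos 4: 10110 XOR 10011 = 00101
  pos 6: 10110 XOR 10011 = 00101
  pos 8: 10100 XOR 10011 = 00111
Remainder (last 4 bits) = 1110. This is the CRC / FCS.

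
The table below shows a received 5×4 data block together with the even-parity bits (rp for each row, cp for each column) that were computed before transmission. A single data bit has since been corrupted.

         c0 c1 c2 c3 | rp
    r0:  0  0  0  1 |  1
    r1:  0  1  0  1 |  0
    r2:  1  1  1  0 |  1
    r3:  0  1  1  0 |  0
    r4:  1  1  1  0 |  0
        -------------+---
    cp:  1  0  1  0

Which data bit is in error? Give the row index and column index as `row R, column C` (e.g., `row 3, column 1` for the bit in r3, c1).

row 4, column 0

Recompute each row's even parity and compare to rp:
  r0: data parity 1, sent rp 1 → ok
  r1: data parity 0, sent rp 0 → ok
  r2: data parity 1, sent rp 1 → ok
  r3: data parity 0, sent rp 0 → ok
  r4: data parity 1, sent rp 0 → mismatch
Recompute each column's even parity and compare to cp:
  c0: data parity 0, sent cp 1 → mismatch
  c1: data parity 0, sent cp 0 → ok
  c2: data parity 1, sent cp 1 → ok
  c3: data parity 0, sent cp 0 → ok
Exactly one row (r4) and one column (c0) fail → the flipped bit is at their intersection.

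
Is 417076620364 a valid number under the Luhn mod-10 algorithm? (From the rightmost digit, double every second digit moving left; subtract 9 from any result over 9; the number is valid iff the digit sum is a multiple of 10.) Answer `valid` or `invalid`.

valid

From the right, keep odd positions and double even positions (subtract 9 from any doubled value over 9):
  doubled (positions 2,4,...): 3 0 3 5 5 8 → sum 24
  kept (positions 1,3,...): 4 3 2 6 0 1 → sum 16
Total = 40.
40 mod 10 = 0, so the number is valid.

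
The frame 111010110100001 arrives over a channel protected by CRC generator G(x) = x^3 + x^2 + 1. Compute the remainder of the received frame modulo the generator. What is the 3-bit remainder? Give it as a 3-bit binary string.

Modulo-2 division of 111010110100001 by 1101:
  pos 0: 1110 XOR 1101 = 0011
  pos 2: 1110 XOR 1101 = 0011
  pos 4: 1111 XOR 1101 = 0010
  pos 6: 1001 XOR 1101 = 0100
  pos 7: 1000 XOR 1101 = 0101
  pos 8: 1010 XOR 1101 = 0111
  pos 9: 1110 XOR 1101 = 0011
  pos 11: 1101 XOR 1101 = 0000
Remainder = 000 (zero — the frame passes the CRC check).

000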